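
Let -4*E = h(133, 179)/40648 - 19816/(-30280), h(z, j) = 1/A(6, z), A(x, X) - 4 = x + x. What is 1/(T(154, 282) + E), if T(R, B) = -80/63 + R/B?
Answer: -29155698270720/25871271082841 ≈ -1.1270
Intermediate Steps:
A(x, X) = 4 + 2*x (A(x, X) = 4 + (x + x) = 4 + 2*x)
T(R, B) = -80/63 + R/B (T(R, B) = -80*1/63 + R/B = -80/63 + R/B)
h(z, j) = 1/16 (h(z, j) = 1/(4 + 2*6) = 1/(4 + 12) = 1/16)
E = -1610965321/9846571520 (E = -((1/16)/40648 - 19816/(-30280))/4 = -((1/16)*(1/40648) - 19816*(-1/30280))/4 = -(1/650368 + 2477/3785)/4 = -1/4*1610965321/2461642880 = -1610965321/9846571520 ≈ -0.16361)
1/(T(154, 282) + E) = 1/((-80/63 + 154/282) - 1610965321/9846571520) = 1/((-80/63 + 154*(1/282)) - 1610965321/9846571520) = 1/((-80/63 + 77/141) - 1610965321/9846571520) = 1/(-2143/2961 - 1610965321/9846571520) = 1/(-25871271082841/29155698270720) = -29155698270720/25871271082841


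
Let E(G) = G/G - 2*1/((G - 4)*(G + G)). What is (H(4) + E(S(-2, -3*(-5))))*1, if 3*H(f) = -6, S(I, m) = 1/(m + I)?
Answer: 118/51 ≈ 2.3137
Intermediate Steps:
S(I, m) = 1/(I + m)
H(f) = -2 (H(f) = (1/3)*(-6) = -2)
E(G) = 1 - 1/(G*(-4 + G)) (E(G) = 1 - 2*1/(2*G*(-4 + G)) = 1 - 1/(G*(-4 + G)))
(H(4) + E(S(-2, -3*(-5))))*1 = (-2 + (-1 + (1/(-2 - 3*(-5)))**2 - 4/(-2 - 3*(-5)))/((1/(-2 - 3*(-5)))*(-4 + 1/(-2 - 3*(-5)))))*1 = (-2 + (-1 + (1/(-2 + 15))**2 - 4/(-2 + 15))/((1/(-2 + 15))*(-4 + 1/(-2 + 15))))*1 = (-2 + (-1 + (1/13)**2 - 4/13)/((1/13)*(-4 + 1/13)))*1 = (-2 + (-1 + (1/13)**2 - 4*1/13)/((1/13)*(-4 + 1/13)))*1 = (-2 + 13*(-1 + 1/169 - 4/13)/(-51/13))*1 = (-2 + 13*(-13/51)*(-220/169))*1 = (-2 + 220/51)*1 = (118/51)*1 = 118/51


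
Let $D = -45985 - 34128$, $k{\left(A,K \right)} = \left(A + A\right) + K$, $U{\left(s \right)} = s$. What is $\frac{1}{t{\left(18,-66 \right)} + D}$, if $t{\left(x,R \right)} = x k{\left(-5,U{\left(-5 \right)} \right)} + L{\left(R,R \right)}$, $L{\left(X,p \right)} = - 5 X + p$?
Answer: $- \frac{1}{80119} \approx -1.2481 \cdot 10^{-5}$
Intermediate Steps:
$L{\left(X,p \right)} = p - 5 X$
$k{\left(A,K \right)} = K + 2 A$ ($k{\left(A,K \right)} = 2 A + K = K + 2 A$)
$D = -80113$ ($D = -45985 - 34128 = -80113$)
$t{\left(x,R \right)} = - 15 x - 4 R$ ($t{\left(x,R \right)} = x \left(-5 + 2 \left(-5\right)\right) + \left(R - 5 R\right) = x \left(-5 - 10\right) - 4 R = x \left(-15\right) - 4 R = - 15 x - 4 R$)
$\frac{1}{t{\left(18,-66 \right)} + D} = \frac{1}{\left(\left(-15\right) 18 - -264\right) - 80113} = \frac{1}{\left(-270 + 264\right) - 80113} = \frac{1}{-6 - 80113} = \frac{1}{-80119} = - \frac{1}{80119}$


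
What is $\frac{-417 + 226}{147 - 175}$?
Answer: $\frac{191}{28} \approx 6.8214$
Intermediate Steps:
$\frac{-417 + 226}{147 - 175} = - \frac{191}{-28} = \left(-191\right) \left(- \frac{1}{28}\right) = \frac{191}{28}$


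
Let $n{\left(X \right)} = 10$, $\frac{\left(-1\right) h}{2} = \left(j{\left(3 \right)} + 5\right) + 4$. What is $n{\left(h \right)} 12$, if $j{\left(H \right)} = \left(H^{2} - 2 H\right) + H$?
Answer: $120$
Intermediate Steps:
$j{\left(H \right)} = H^{2} - H$
$h = -30$ ($h = - 2 \left(\left(3 \left(-1 + 3\right) + 5\right) + 4\right) = - 2 \left(\left(3 \cdot 2 + 5\right) + 4\right) = - 2 \left(\left(6 + 5\right) + 4\right) = - 2 \left(11 + 4\right) = \left(-2\right) 15 = -30$)
$n{\left(h \right)} 12 = 10 \cdot 12 = 120$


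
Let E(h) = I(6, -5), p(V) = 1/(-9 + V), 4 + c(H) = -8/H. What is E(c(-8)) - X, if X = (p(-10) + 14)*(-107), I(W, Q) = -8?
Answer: 28203/19 ≈ 1484.4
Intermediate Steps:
c(H) = -4 - 8/H
E(h) = -8
X = -28355/19 (X = (1/(-9 - 10) + 14)*(-107) = (1/(-19) + 14)*(-107) = (-1/19 + 14)*(-107) = (265/19)*(-107) = -28355/19 ≈ -1492.4)
E(c(-8)) - X = -8 - 1*(-28355/19) = -8 + 28355/19 = 28203/19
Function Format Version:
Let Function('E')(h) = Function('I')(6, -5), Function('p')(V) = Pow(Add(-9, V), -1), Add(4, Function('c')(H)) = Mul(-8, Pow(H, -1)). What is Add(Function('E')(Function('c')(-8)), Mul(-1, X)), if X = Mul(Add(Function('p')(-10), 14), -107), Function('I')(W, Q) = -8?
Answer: Rational(28203, 19) ≈ 1484.4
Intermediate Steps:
Function('c')(H) = Add(-4, Mul(-8, Pow(H, -1)))
Function('E')(h) = -8
X = Rational(-28355, 19) (X = Mul(Add(Pow(Add(-9, -10), -1), 14), -107) = Mul(Add(Pow(-19, -1), 14), -107) = Mul(Add(Rational(-1, 19), 14), -107) = Mul(Rational(265, 19), -107) = Rational(-28355, 19) ≈ -1492.4)
Add(Function('E')(Function('c')(-8)), Mul(-1, X)) = Add(-8, Mul(-1, Rational(-28355, 19))) = Add(-8, Rational(28355, 19)) = Rational(28203, 19)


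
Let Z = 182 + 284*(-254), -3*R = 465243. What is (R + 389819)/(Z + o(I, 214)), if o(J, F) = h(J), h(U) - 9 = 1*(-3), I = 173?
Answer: -117369/35974 ≈ -3.2626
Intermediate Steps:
R = -155081 (R = -⅓*465243 = -155081)
Z = -71954 (Z = 182 - 72136 = -71954)
h(U) = 6 (h(U) = 9 + 1*(-3) = 9 - 3 = 6)
o(J, F) = 6
(R + 389819)/(Z + o(I, 214)) = (-155081 + 389819)/(-71954 + 6) = 234738/(-71948) = 234738*(-1/71948) = -117369/35974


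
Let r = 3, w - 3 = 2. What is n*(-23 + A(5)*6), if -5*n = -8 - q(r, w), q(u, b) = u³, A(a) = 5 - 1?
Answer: 7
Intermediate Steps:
w = 5 (w = 3 + 2 = 5)
A(a) = 4
n = 7 (n = -(-8 - 1*3³)/5 = -(-8 - 1*27)/5 = -(-8 - 27)/5 = -⅕*(-35) = 7)
n*(-23 + A(5)*6) = 7*(-23 + 4*6) = 7*(-23 + 24) = 7*1 = 7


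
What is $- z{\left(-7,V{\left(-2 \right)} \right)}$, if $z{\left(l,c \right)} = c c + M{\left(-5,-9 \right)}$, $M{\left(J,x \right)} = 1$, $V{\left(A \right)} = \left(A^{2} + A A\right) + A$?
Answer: $-37$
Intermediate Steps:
$V{\left(A \right)} = A + 2 A^{2}$ ($V{\left(A \right)} = \left(A^{2} + A^{2}\right) + A = 2 A^{2} + A = A + 2 A^{2}$)
$z{\left(l,c \right)} = 1 + c^{2}$ ($z{\left(l,c \right)} = c c + 1 = c^{2} + 1 = 1 + c^{2}$)
$- z{\left(-7,V{\left(-2 \right)} \right)} = - (1 + \left(- 2 \left(1 + 2 \left(-2\right)\right)\right)^{2}) = - (1 + \left(- 2 \left(1 - 4\right)\right)^{2}) = - (1 + \left(\left(-2\right) \left(-3\right)\right)^{2}) = - (1 + 6^{2}) = - (1 + 36) = \left(-1\right) 37 = -37$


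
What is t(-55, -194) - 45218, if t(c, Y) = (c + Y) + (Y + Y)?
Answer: -45855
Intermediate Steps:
t(c, Y) = c + 3*Y (t(c, Y) = (Y + c) + 2*Y = c + 3*Y)
t(-55, -194) - 45218 = (-55 + 3*(-194)) - 45218 = (-55 - 582) - 45218 = -637 - 45218 = -45855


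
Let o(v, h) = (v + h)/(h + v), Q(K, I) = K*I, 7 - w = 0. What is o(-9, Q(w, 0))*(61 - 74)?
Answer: -13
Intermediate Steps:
w = 7 (w = 7 - 1*0 = 7 + 0 = 7)
Q(K, I) = I*K
o(v, h) = 1 (o(v, h) = (h + v)/(h + v) = 1)
o(-9, Q(w, 0))*(61 - 74) = 1*(61 - 74) = 1*(-13) = -13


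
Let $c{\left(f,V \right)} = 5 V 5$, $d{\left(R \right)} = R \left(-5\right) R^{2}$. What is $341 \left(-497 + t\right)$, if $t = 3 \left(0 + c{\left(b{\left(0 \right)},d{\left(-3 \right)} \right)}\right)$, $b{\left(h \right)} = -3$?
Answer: $3283148$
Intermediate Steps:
$d{\left(R \right)} = - 5 R^{3}$ ($d{\left(R \right)} = - 5 R R^{2} = - 5 R^{3}$)
$c{\left(f,V \right)} = 25 V$
$t = 10125$ ($t = 3 \left(0 + 25 \left(- 5 \left(-3\right)^{3}\right)\right) = 3 \left(0 + 25 \left(\left(-5\right) \left(-27\right)\right)\right) = 3 \left(0 + 25 \cdot 135\right) = 3 \left(0 + 3375\right) = 3 \cdot 3375 = 10125$)
$341 \left(-497 + t\right) = 341 \left(-497 + 10125\right) = 341 \cdot 9628 = 3283148$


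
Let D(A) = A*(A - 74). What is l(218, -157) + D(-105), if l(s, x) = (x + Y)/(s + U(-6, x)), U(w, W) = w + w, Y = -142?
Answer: 3871471/206 ≈ 18794.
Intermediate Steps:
U(w, W) = 2*w
l(s, x) = (-142 + x)/(-12 + s) (l(s, x) = (x - 142)/(s + 2*(-6)) = (-142 + x)/(s - 12) = (-142 + x)/(-12 + s))
D(A) = A*(-74 + A)
l(218, -157) + D(-105) = (-142 - 157)/(-12 + 218) - 105*(-74 - 105) = -299/206 - 105*(-179) = (1/206)*(-299) + 18795 = -299/206 + 18795 = 3871471/206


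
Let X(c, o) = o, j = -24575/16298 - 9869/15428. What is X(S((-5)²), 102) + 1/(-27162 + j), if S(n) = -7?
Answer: 12011909339342/117763859555 ≈ 102.00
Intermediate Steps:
j = -9310139/4335268 (j = -24575*1/16298 - 9869*1/15428 = -24575/16298 - 9869/15428 = -9310139/4335268 ≈ -2.1475)
X(S((-5)²), 102) + 1/(-27162 + j) = 102 + 1/(-27162 - 9310139/4335268) = 102 + 1/(-117763859555/4335268) = 102 - 4335268/117763859555 = 12011909339342/117763859555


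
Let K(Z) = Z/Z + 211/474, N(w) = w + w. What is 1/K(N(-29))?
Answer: 474/685 ≈ 0.69197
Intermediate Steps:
N(w) = 2*w
K(Z) = 685/474 (K(Z) = 1 + 211*(1/474) = 1 + 211/474 = 685/474)
1/K(N(-29)) = 1/(685/474) = 474/685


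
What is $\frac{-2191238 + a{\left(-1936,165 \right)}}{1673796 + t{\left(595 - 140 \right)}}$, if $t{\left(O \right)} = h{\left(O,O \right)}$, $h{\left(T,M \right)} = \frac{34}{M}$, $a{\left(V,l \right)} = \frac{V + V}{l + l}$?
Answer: $- \frac{1495527943}{1142365821} \approx -1.3092$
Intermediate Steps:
$a{\left(V,l \right)} = \frac{V}{l}$ ($a{\left(V,l \right)} = \frac{2 V}{2 l} = 2 V \frac{1}{2 l} = \frac{V}{l}$)
$t{\left(O \right)} = \frac{34}{O}$
$\frac{-2191238 + a{\left(-1936,165 \right)}}{1673796 + t{\left(595 - 140 \right)}} = \frac{-2191238 - \frac{1936}{165}}{1673796 + \frac{34}{595 - 140}} = \frac{-2191238 - \frac{176}{15}}{1673796 + \frac{34}{595 - 140}} = \frac{-2191238 - \frac{176}{15}}{1673796 + \frac{34}{455}} = - \frac{32868746}{15 \left(1673796 + 34 \cdot \frac{1}{455}\right)} = - \frac{32868746}{15 \left(1673796 + \frac{34}{455}\right)} = - \frac{32868746}{15 \cdot \frac{761577214}{455}} = \left(- \frac{32868746}{15}\right) \frac{455}{761577214} = - \frac{1495527943}{1142365821}$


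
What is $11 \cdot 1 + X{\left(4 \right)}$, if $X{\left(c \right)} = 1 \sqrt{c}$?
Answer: $13$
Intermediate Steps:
$X{\left(c \right)} = \sqrt{c}$
$11 \cdot 1 + X{\left(4 \right)} = 11 \cdot 1 + \sqrt{4} = 11 + 2 = 13$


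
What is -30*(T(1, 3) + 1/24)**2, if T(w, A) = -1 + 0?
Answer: -2645/96 ≈ -27.552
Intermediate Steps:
T(w, A) = -1
-30*(T(1, 3) + 1/24)**2 = -30*(-1 + 1/24)**2 = -30*(-23/24)**2 = -30*529/576 = -2645/96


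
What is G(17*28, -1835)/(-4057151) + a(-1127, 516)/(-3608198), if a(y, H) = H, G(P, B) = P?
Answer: -272213726/1045643151707 ≈ -0.00026033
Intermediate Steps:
G(17*28, -1835)/(-4057151) + a(-1127, 516)/(-3608198) = (17*28)/(-4057151) + 516/(-3608198) = 476*(-1/4057151) + 516*(-1/3608198) = -68/579593 - 258/1804099 = -272213726/1045643151707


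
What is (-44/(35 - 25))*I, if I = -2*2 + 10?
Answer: -132/5 ≈ -26.400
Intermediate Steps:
I = 6 (I = -4 + 10 = 6)
(-44/(35 - 25))*I = -44/(35 - 25)*6 = -44/10*6 = -44*1/10*6 = -22/5*6 = -132/5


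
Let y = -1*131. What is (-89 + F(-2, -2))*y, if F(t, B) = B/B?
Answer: 11528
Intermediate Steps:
y = -131
F(t, B) = 1
(-89 + F(-2, -2))*y = (-89 + 1)*(-131) = -88*(-131) = 11528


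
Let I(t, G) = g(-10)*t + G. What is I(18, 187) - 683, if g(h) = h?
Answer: -676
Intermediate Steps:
I(t, G) = G - 10*t (I(t, G) = -10*t + G = G - 10*t)
I(18, 187) - 683 = (187 - 10*18) - 683 = (187 - 180) - 683 = 7 - 683 = -676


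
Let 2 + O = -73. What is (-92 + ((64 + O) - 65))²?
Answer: 28224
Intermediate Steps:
O = -75 (O = -2 - 73 = -75)
(-92 + ((64 + O) - 65))² = (-92 + ((64 - 75) - 65))² = (-92 + (-11 - 65))² = (-92 - 76)² = (-168)² = 28224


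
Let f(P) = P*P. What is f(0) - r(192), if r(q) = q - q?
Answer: 0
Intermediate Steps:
f(P) = P²
r(q) = 0
f(0) - r(192) = 0² - 1*0 = 0 + 0 = 0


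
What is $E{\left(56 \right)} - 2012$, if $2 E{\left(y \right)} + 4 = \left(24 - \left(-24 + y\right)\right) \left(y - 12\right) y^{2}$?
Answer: $-553950$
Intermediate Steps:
$E{\left(y \right)} = -2 + \frac{y^{2} \left(-12 + y\right) \left(48 - y\right)}{2}$ ($E{\left(y \right)} = -2 + \frac{\left(24 - \left(-24 + y\right)\right) \left(y - 12\right) y^{2}}{2} = -2 + \frac{\left(48 - y\right) \left(-12 + y\right) y^{2}}{2} = -2 + \frac{\left(-12 + y\right) \left(48 - y\right) y^{2}}{2} = -2 + \frac{y^{2} \left(-12 + y\right) \left(48 - y\right)}{2}$)
$E{\left(56 \right)} - 2012 = \left(-2 - 288 \cdot 56^{2} + 30 \cdot 56^{3} - \frac{56^{4}}{2}\right) - 2012 = \left(-2 - 903168 + 30 \cdot 175616 - 4917248\right) - 2012 = \left(-2 - 903168 + 5268480 - 4917248\right) - 2012 = -551938 - 2012 = -553950$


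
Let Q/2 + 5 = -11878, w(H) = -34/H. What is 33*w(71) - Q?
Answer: 1686264/71 ≈ 23750.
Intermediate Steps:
Q = -23766 (Q = -10 + 2*(-11878) = -10 - 23756 = -23766)
33*w(71) - Q = 33*(-34/71) - 1*(-23766) = 33*(-34*1/71) + 23766 = 33*(-34/71) + 23766 = -1122/71 + 23766 = 1686264/71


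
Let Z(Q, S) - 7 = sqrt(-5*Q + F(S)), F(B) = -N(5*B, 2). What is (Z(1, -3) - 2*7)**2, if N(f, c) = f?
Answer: (7 - sqrt(10))**2 ≈ 14.728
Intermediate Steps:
F(B) = -5*B
Z(Q, S) = 7 + sqrt(-5*Q - 5*S)
(Z(1, -3) - 2*7)**2 = ((7 + sqrt(-5*1 - 5*(-3))) - 2*7)**2 = ((7 + sqrt(-5 + 15)) - 14)**2 = ((7 + sqrt(10)) - 14)**2 = (-7 + sqrt(10))**2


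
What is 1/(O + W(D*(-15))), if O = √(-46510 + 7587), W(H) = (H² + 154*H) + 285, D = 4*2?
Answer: -3795/14440948 - I*√38923/14440948 ≈ -0.00026279 - 1.3662e-5*I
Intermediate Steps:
D = 8
W(H) = 285 + H² + 154*H
O = I*√38923 (O = √(-38923) = I*√38923 ≈ 197.29*I)
1/(O + W(D*(-15))) = 1/(I*√38923 + (285 + (8*(-15))² + 154*(8*(-15)))) = 1/(I*√38923 + (285 + (-120)² + 154*(-120))) = 1/(I*√38923 + (285 + 14400 - 18480)) = 1/(I*√38923 - 3795) = 1/(-3795 + I*√38923)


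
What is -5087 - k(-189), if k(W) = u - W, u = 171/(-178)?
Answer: -938957/178 ≈ -5275.0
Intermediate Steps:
u = -171/178 (u = 171*(-1/178) = -171/178 ≈ -0.96067)
k(W) = -171/178 - W
-5087 - k(-189) = -5087 - (-171/178 - 1*(-189)) = -5087 - (-171/178 + 189) = -5087 - 1*33471/178 = -5087 - 33471/178 = -938957/178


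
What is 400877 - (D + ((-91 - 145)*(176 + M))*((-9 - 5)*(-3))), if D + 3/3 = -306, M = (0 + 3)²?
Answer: 2234904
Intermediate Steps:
M = 9 (M = 3² = 9)
D = -307 (D = -1 - 306 = -307)
400877 - (D + ((-91 - 145)*(176 + M))*((-9 - 5)*(-3))) = 400877 - (-307 + ((-91 - 145)*(176 + 9))*((-9 - 5)*(-3))) = 400877 - (-307 + (-236*185)*(-14*(-3))) = 400877 - (-307 - 43660*42) = 400877 - (-307 - 1833720) = 400877 - 1*(-1834027) = 400877 + 1834027 = 2234904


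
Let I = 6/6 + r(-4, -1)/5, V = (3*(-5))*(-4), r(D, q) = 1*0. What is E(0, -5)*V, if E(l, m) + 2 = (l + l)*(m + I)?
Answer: -120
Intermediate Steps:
r(D, q) = 0
V = 60 (V = -15*(-4) = 60)
I = 1 (I = 6/6 + 0/5 = 6*(⅙) + 0*(⅕) = 1 + 0 = 1)
E(l, m) = -2 + 2*l*(1 + m) (E(l, m) = -2 + (l + l)*(m + 1) = -2 + (2*l)*(1 + m) = -2 + 2*l*(1 + m))
E(0, -5)*V = (-2 + 2*0 + 2*0*(-5))*60 = (-2 + 0 + 0)*60 = -2*60 = -120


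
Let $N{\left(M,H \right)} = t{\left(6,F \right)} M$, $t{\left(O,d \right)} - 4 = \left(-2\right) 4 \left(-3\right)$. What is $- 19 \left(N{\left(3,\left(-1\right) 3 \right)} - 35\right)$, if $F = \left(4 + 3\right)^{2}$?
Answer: $-931$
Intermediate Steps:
$F = 49$ ($F = 7^{2} = 49$)
$t{\left(O,d \right)} = 28$ ($t{\left(O,d \right)} = 4 + \left(-2\right) 4 \left(-3\right) = 4 - -24 = 4 + 24 = 28$)
$N{\left(M,H \right)} = 28 M$
$- 19 \left(N{\left(3,\left(-1\right) 3 \right)} - 35\right) = - 19 \left(28 \cdot 3 - 35\right) = - 19 \left(84 - 35\right) = \left(-19\right) 49 = -931$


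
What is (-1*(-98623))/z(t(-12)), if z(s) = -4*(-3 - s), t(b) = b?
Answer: -98623/36 ≈ -2739.5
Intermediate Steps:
z(s) = 12 + 4*s
(-1*(-98623))/z(t(-12)) = (-1*(-98623))/(12 + 4*(-12)) = 98623/(12 - 48) = 98623/(-36) = 98623*(-1/36) = -98623/36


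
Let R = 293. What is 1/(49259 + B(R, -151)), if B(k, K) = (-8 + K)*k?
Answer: 1/2672 ≈ 0.00037425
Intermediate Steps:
B(k, K) = k*(-8 + K)
1/(49259 + B(R, -151)) = 1/(49259 + 293*(-8 - 151)) = 1/(49259 + 293*(-159)) = 1/(49259 - 46587) = 1/2672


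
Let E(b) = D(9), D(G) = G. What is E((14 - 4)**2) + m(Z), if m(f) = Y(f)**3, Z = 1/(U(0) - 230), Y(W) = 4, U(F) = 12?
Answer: 73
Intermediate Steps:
Z = -1/218 (Z = 1/(12 - 230) = 1/(-218) = -1/218 ≈ -0.0045872)
E(b) = 9
m(f) = 64 (m(f) = 4**3 = 64)
E((14 - 4)**2) + m(Z) = 9 + 64 = 73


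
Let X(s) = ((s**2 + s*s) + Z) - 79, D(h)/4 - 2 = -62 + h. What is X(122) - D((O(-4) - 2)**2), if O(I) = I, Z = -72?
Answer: 29713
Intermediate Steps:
D(h) = -240 + 4*h (D(h) = 8 + 4*(-62 + h) = 8 + (-248 + 4*h) = -240 + 4*h)
X(s) = -151 + 2*s**2 (X(s) = ((s**2 + s*s) - 72) - 79 = ((s**2 + s**2) - 72) - 79 = (2*s**2 - 72) - 79 = (-72 + 2*s**2) - 79 = -151 + 2*s**2)
X(122) - D((O(-4) - 2)**2) = (-151 + 2*122**2) - (-240 + 4*(-4 - 2)**2) = (-151 + 2*14884) - (-240 + 4*(-6)**2) = (-151 + 29768) - (-240 + 4*36) = 29617 - (-240 + 144) = 29617 - 1*(-96) = 29617 + 96 = 29713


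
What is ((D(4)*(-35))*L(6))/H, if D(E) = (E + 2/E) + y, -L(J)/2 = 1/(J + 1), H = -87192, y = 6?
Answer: -5/4152 ≈ -0.0012042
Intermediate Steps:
L(J) = -2/(1 + J) (L(J) = -2/(J + 1) = -2/(1 + J))
D(E) = 6 + E + 2/E (D(E) = (E + 2/E) + 6 = 6 + E + 2/E)
((D(4)*(-35))*L(6))/H = (((6 + 4 + 2/4)*(-35))*(-2/(1 + 6)))/(-87192) = (((6 + 4 + 2*(¼))*(-35))*(-2/7))*(-1/87192) = (((6 + 4 + ½)*(-35))*(-2*⅐))*(-1/87192) = (((21/2)*(-35))*(-2/7))*(-1/87192) = -735/2*(-2/7)*(-1/87192) = 105*(-1/87192) = -5/4152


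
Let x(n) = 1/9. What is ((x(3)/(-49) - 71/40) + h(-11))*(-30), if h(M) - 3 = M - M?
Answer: -21569/588 ≈ -36.682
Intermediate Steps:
x(n) = ⅑
h(M) = 3 (h(M) = 3 + (M - M) = 3 + 0 = 3)
((x(3)/(-49) - 71/40) + h(-11))*(-30) = (((⅑)/(-49) - 71/40) + 3)*(-30) = (((⅑)*(-1/49) - 71*1/40) + 3)*(-30) = ((-1/441 - 71/40) + 3)*(-30) = (-31351/17640 + 3)*(-30) = (21569/17640)*(-30) = -21569/588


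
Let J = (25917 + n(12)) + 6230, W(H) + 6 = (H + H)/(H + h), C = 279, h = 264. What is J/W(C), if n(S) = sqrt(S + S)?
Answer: -5818607/900 - 181*sqrt(6)/450 ≈ -6466.1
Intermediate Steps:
n(S) = sqrt(2)*sqrt(S) (n(S) = sqrt(2*S) = sqrt(2)*sqrt(S))
W(H) = -6 + 2*H/(264 + H) (W(H) = -6 + (H + H)/(H + 264) = -6 + (2*H)/(264 + H) = -6 + 2*H/(264 + H))
J = 32147 + 2*sqrt(6) (J = (25917 + sqrt(2)*sqrt(12)) + 6230 = (25917 + sqrt(2)*(2*sqrt(3))) + 6230 = (25917 + 2*sqrt(6)) + 6230 = 32147 + 2*sqrt(6) ≈ 32152.)
J/W(C) = (32147 + 2*sqrt(6))/((4*(-396 - 1*279)/(264 + 279))) = (32147 + 2*sqrt(6))/((4*(-396 - 279)/543)) = (32147 + 2*sqrt(6))/((4*(1/543)*(-675))) = (32147 + 2*sqrt(6))/(-900/181) = (32147 + 2*sqrt(6))*(-181/900) = -5818607/900 - 181*sqrt(6)/450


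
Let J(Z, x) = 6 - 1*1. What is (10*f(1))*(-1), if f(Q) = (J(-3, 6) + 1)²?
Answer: -360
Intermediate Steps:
J(Z, x) = 5 (J(Z, x) = 6 - 1 = 5)
f(Q) = 36 (f(Q) = (5 + 1)² = 6² = 36)
(10*f(1))*(-1) = (10*36)*(-1) = 360*(-1) = -360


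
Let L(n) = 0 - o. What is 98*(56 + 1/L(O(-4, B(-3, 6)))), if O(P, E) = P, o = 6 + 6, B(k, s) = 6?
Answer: 32879/6 ≈ 5479.8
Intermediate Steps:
o = 12
L(n) = -12 (L(n) = 0 - 1*12 = 0 - 12 = -12)
98*(56 + 1/L(O(-4, B(-3, 6)))) = 98*(56 + 1/(-12)) = 98*(56 - 1/12) = 98*(671/12) = 32879/6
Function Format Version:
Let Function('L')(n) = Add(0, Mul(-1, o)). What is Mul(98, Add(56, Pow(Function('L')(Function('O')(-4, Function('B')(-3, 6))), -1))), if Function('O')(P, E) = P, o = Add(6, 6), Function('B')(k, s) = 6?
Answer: Rational(32879, 6) ≈ 5479.8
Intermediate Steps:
o = 12
Function('L')(n) = -12 (Function('L')(n) = Add(0, Mul(-1, 12)) = Add(0, -12) = -12)
Mul(98, Add(56, Pow(Function('L')(Function('O')(-4, Function('B')(-3, 6))), -1))) = Mul(98, Add(56, Pow(-12, -1))) = Mul(98, Add(56, Rational(-1, 12))) = Mul(98, Rational(671, 12)) = Rational(32879, 6)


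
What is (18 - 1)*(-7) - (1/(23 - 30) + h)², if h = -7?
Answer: -8331/49 ≈ -170.02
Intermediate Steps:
(18 - 1)*(-7) - (1/(23 - 30) + h)² = (18 - 1)*(-7) - (1/(23 - 30) - 7)² = 17*(-7) - (1/(-7) - 7)² = -119 - (-⅐ - 7)² = -119 - (-50/7)² = -119 - 1*2500/49 = -119 - 2500/49 = -8331/49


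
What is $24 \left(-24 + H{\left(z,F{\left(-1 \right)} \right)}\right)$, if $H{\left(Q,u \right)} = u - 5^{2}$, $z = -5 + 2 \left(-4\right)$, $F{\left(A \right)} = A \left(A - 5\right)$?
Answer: $-1032$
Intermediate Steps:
$F{\left(A \right)} = A \left(-5 + A\right)$
$z = -13$ ($z = -5 - 8 = -13$)
$H{\left(Q,u \right)} = -25 + u$ ($H{\left(Q,u \right)} = u - 25 = -25 + u$)
$24 \left(-24 + H{\left(z,F{\left(-1 \right)} \right)}\right) = 24 \left(-24 - 19\right) = 24 \left(-43\right) = -1032$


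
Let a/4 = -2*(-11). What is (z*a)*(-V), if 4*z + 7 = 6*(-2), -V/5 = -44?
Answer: 91960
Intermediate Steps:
V = 220 (V = -5*(-44) = 220)
z = -19/4 (z = -7/4 + (6*(-2))/4 = -7/4 + (1/4)*(-12) = -7/4 - 3 = -19/4 ≈ -4.7500)
a = 88 (a = 4*(-2*(-11)) = 4*22 = 88)
(z*a)*(-V) = (-19/4*88)*(-1*220) = -418*(-220) = 91960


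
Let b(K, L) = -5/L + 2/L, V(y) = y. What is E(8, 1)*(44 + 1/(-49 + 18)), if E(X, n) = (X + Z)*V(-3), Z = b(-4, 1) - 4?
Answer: -4089/31 ≈ -131.90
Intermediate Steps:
b(K, L) = -3/L
Z = -7 (Z = -3/1 - 4 = -3*1 - 4 = -3 - 4 = -7)
E(X, n) = 21 - 3*X (E(X, n) = (X - 7)*(-3) = (-7 + X)*(-3) = 21 - 3*X)
E(8, 1)*(44 + 1/(-49 + 18)) = (21 - 3*8)*(44 + 1/(-49 + 18)) = (21 - 24)*(44 + 1/(-31)) = -3*(44 - 1/31) = -3*1363/31 = -4089/31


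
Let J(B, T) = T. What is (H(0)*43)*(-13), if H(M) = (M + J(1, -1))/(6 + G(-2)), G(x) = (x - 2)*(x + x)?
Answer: 559/22 ≈ 25.409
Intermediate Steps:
G(x) = 2*x*(-2 + x) (G(x) = (-2 + x)*(2*x) = 2*x*(-2 + x))
H(M) = -1/22 + M/22 (H(M) = (M - 1)/(6 + 2*(-2)*(-2 - 2)) = (-1 + M)/(6 + 2*(-2)*(-4)) = (-1 + M)/(6 + 16) = (-1 + M)/22 = (-1 + M)*(1/22) = -1/22 + M/22)
(H(0)*43)*(-13) = ((-1/22 + (1/22)*0)*43)*(-13) = ((-1/22 + 0)*43)*(-13) = -1/22*43*(-13) = -43/22*(-13) = 559/22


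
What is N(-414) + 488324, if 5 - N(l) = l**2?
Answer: 316933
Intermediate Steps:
N(l) = 5 - l**2
N(-414) + 488324 = (5 - 1*(-414)**2) + 488324 = (5 - 1*171396) + 488324 = (5 - 171396) + 488324 = -171391 + 488324 = 316933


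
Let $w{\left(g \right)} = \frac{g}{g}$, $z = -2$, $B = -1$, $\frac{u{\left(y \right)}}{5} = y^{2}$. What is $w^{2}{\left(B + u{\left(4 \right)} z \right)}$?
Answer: $1$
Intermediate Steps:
$u{\left(y \right)} = 5 y^{2}$
$w{\left(g \right)} = 1$
$w^{2}{\left(B + u{\left(4 \right)} z \right)} = 1^{2} = 1$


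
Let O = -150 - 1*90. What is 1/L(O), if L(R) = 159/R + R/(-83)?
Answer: 6640/14801 ≈ 0.44862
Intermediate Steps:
O = -240 (O = -150 - 90 = -240)
L(R) = 159/R - R/83 (L(R) = 159/R + R*(-1/83) = 159/R - R/83)
1/L(O) = 1/(159/(-240) - 1/83*(-240)) = 1/(159*(-1/240) + 240/83) = 1/(-53/80 + 240/83) = 1/(14801/6640) = 6640/14801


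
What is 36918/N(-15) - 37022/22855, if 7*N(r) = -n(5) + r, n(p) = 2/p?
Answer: -4219211692/251405 ≈ -16783.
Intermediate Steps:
N(r) = -2/35 + r/7 (N(r) = (-2/5 + r)/7 = (-1*⅖ + r)/7 = (-⅖ + r)/7 = -2/35 + r/7)
36918/N(-15) - 37022/22855 = 36918/(-2/35 + (⅐)*(-15)) - 37022/22855 = 36918/(-2/35 - 15/7) - 37022*1/22855 = 36918/(-11/5) - 37022/22855 = 36918*(-5/11) - 37022/22855 = -184590/11 - 37022/22855 = -4219211692/251405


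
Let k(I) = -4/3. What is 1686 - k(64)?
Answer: 5062/3 ≈ 1687.3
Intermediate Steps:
k(I) = -4/3 (k(I) = -4*⅓ = -4/3)
1686 - k(64) = 1686 - 1*(-4/3) = 1686 + 4/3 = 5062/3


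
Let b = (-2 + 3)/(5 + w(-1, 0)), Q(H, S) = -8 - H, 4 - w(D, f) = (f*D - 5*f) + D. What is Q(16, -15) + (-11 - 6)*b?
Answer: -257/10 ≈ -25.700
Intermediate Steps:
w(D, f) = 4 - D + 5*f - D*f (w(D, f) = 4 - ((f*D - 5*f) + D) = 4 - ((D*f - 5*f) + D) = 4 - ((-5*f + D*f) + D) = 4 - (D - 5*f + D*f) = 4 + (-D + 5*f - D*f) = 4 - D + 5*f - D*f)
b = 1/10 (b = (-2 + 3)/(5 + (4 - 1*(-1) + 5*0 - 1*(-1)*0)) = 1/(5 + (4 + 1 + 0 + 0)) = 1/(5 + 5) = 1/10 ≈ 0.10000)
Q(16, -15) + (-11 - 6)*b = (-8 - 1*16) + (-11 - 6)*(1/10) = (-8 - 16) - 17*1/10 = -24 - 17/10 = -257/10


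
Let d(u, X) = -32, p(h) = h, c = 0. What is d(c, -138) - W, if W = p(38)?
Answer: -70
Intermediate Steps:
W = 38
d(c, -138) - W = -32 - 1*38 = -32 - 38 = -70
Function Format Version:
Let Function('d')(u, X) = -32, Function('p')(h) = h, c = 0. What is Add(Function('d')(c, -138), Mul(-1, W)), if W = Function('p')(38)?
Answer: -70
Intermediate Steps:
W = 38
Add(Function('d')(c, -138), Mul(-1, W)) = Add(-32, Mul(-1, 38)) = Add(-32, -38) = -70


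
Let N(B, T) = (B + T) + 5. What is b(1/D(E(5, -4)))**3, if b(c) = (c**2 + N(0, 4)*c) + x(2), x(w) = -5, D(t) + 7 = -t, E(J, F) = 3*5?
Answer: -17923019113/113379904 ≈ -158.08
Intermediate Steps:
E(J, F) = 15
D(t) = -7 - t
N(B, T) = 5 + B + T
b(c) = -5 + c**2 + 9*c (b(c) = (c**2 + (5 + 0 + 4)*c) - 5 = (c**2 + 9*c) - 5 = -5 + c**2 + 9*c)
b(1/D(E(5, -4)))**3 = (-5 + (1/(-7 - 1*15))**2 + 9/(-7 - 1*15))**3 = (-5 + (1/(-7 - 15))**2 + 9/(-7 - 15))**3 = (-5 + (1/(-22))**2 + 9/(-22))**3 = (-5 + (-1/22)**2 + 9*(-1/22))**3 = (-5 + 1/484 - 9/22)**3 = (-2617/484)**3 = -17923019113/113379904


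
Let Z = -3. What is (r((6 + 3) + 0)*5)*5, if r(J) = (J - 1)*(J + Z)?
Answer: 1200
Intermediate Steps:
r(J) = (-1 + J)*(-3 + J) (r(J) = (J - 1)*(J - 3) = (-1 + J)*(-3 + J))
(r((6 + 3) + 0)*5)*5 = ((3 + ((6 + 3) + 0)² - 4*((6 + 3) + 0))*5)*5 = ((3 + (9 + 0)² - 4*(9 + 0))*5)*5 = ((3 + 9² - 4*9)*5)*5 = ((3 + 81 - 36)*5)*5 = (48*5)*5 = 240*5 = 1200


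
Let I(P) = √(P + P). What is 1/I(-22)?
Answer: -I*√11/22 ≈ -0.15076*I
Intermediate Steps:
I(P) = √2*√P (I(P) = √(2*P) = √2*√P)
1/I(-22) = 1/(√2*√(-22)) = 1/(√2*(I*√22)) = 1/(2*I*√11) = -I*√11/22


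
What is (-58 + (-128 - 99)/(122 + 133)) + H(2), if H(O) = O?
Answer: -14507/255 ≈ -56.890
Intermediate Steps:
(-58 + (-128 - 99)/(122 + 133)) + H(2) = (-58 + (-128 - 99)/(122 + 133)) + 2 = (-58 - 227/255) + 2 = -15017/255 + 2 = -14507/255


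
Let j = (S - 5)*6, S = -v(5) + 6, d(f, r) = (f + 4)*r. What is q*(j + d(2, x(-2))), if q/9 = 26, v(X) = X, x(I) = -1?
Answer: -7020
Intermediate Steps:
d(f, r) = r*(4 + f) (d(f, r) = (4 + f)*r = r*(4 + f))
S = 1 (S = -1*5 + 6 = -5 + 6 = 1)
q = 234 (q = 9*26 = 234)
j = -24 (j = (1 - 5)*6 = -4*6 = -24)
q*(j + d(2, x(-2))) = 234*(-24 - (4 + 2)) = 234*(-24 - 1*6) = 234*(-24 - 6) = 234*(-30) = -7020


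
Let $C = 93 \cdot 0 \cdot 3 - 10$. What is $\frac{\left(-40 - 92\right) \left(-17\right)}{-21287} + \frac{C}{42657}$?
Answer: $- \frac{95935178}{908039559} \approx -0.10565$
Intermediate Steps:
$C = -10$ ($C = 93 \cdot 0 - 10 = 0 - 10 = -10$)
$\frac{\left(-40 - 92\right) \left(-17\right)}{-21287} + \frac{C}{42657} = \frac{\left(-40 - 92\right) \left(-17\right)}{-21287} - \frac{10}{42657} = \left(-40 - 92\right) \left(-17\right) \left(- \frac{1}{21287}\right) - \frac{10}{42657} = \left(-132\right) \left(-17\right) \left(- \frac{1}{21287}\right) - \frac{10}{42657} = 2244 \left(- \frac{1}{21287}\right) - \frac{10}{42657} = - \frac{2244}{21287} - \frac{10}{42657} = - \frac{95935178}{908039559}$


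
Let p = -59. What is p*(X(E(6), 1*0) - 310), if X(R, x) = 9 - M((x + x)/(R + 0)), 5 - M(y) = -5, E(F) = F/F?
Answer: 18349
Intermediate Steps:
E(F) = 1
M(y) = 10 (M(y) = 5 - 1*(-5) = 5 + 5 = 10)
X(R, x) = -1 (X(R, x) = 9 - 1*10 = 9 - 10 = -1)
p*(X(E(6), 1*0) - 310) = -59*(-1 - 310) = -59*(-311) = 18349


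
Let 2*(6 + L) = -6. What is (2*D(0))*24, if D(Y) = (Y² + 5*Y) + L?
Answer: -432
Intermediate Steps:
L = -9 (L = -6 + (½)*(-6) = -6 - 3 = -9)
D(Y) = -9 + Y² + 5*Y (D(Y) = (Y² + 5*Y) - 9 = -9 + Y² + 5*Y)
(2*D(0))*24 = (2*(-9 + 0² + 5*0))*24 = (2*(-9 + 0 + 0))*24 = (2*(-9))*24 = -18*24 = -432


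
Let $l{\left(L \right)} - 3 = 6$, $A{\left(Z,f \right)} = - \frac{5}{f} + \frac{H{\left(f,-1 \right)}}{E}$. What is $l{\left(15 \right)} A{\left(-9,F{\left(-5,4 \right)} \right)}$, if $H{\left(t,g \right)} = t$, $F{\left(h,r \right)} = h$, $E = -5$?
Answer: $18$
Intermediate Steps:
$A{\left(Z,f \right)} = - \frac{5}{f} - \frac{f}{5}$ ($A{\left(Z,f \right)} = - \frac{5}{f} + \frac{f}{-5} = - \frac{5}{f} + f \left(- \frac{1}{5}\right) = - \frac{5}{f} - \frac{f}{5}$)
$l{\left(L \right)} = 9$ ($l{\left(L \right)} = 3 + 6 = 9$)
$l{\left(15 \right)} A{\left(-9,F{\left(-5,4 \right)} \right)} = 9 \left(- \frac{5}{-5} - -1\right) = 9 \left(\left(-5\right) \left(- \frac{1}{5}\right) + 1\right) = 9 \left(1 + 1\right) = 9 \cdot 2 = 18$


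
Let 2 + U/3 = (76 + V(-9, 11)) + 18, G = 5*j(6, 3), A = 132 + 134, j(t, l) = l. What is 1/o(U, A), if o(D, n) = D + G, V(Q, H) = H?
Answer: 1/324 ≈ 0.0030864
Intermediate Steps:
A = 266
G = 15 (G = 5*3 = 15)
U = 309 (U = -6 + 3*((76 + 11) + 18) = -6 + 3*(87 + 18) = -6 + 3*105 = -6 + 315 = 309)
o(D, n) = 15 + D (o(D, n) = D + 15 = 15 + D)
1/o(U, A) = 1/(15 + 309) = 1/324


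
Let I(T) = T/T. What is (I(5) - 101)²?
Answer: 10000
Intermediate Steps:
I(T) = 1
(I(5) - 101)² = (1 - 101)² = (-100)² = 10000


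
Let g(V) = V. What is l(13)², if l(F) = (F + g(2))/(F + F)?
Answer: 225/676 ≈ 0.33284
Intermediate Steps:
l(F) = (2 + F)/(2*F) (l(F) = (F + 2)/(F + F) = (2 + F)/((2*F)) = (2 + F)*(1/(2*F)) = (2 + F)/(2*F))
l(13)² = ((½)*(2 + 13)/13)² = ((½)*(1/13)*15)² = (15/26)² = 225/676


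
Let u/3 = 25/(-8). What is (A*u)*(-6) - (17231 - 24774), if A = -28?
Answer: 5968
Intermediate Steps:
u = -75/8 (u = 3*(25/(-8)) = 3*(25*(-⅛)) = 3*(-25/8) = -75/8 ≈ -9.3750)
(A*u)*(-6) - (17231 - 24774) = -28*(-75/8)*(-6) - (17231 - 24774) = (525/2)*(-6) - 1*(-7543) = -1575 + 7543 = 5968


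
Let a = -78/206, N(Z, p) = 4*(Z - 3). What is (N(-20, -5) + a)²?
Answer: 90535225/10609 ≈ 8533.8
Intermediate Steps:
N(Z, p) = -12 + 4*Z (N(Z, p) = 4*(-3 + Z) = -12 + 4*Z)
a = -39/103 (a = -78*1/206 = -39/103 ≈ -0.37864)
(N(-20, -5) + a)² = ((-12 + 4*(-20)) - 39/103)² = ((-12 - 80) - 39/103)² = (-92 - 39/103)² = (-9515/103)² = 90535225/10609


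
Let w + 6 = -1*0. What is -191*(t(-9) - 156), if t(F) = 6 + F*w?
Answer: 18336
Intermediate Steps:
w = -6 (w = -6 - 1*0 = -6 + 0 = -6)
t(F) = 6 - 6*F (t(F) = 6 + F*(-6) = 6 - 6*F)
-191*(t(-9) - 156) = -191*((6 - 6*(-9)) - 156) = -191*((6 + 54) - 156) = -191*(60 - 156) = -191*(-96) = 18336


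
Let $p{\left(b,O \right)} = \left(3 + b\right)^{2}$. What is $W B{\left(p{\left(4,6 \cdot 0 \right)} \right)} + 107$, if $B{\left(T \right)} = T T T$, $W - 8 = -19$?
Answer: $-1294032$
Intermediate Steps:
$W = -11$ ($W = 8 - 19 = -11$)
$B{\left(T \right)} = T^{3}$ ($B{\left(T \right)} = T T^{2} = T^{3}$)
$W B{\left(p{\left(4,6 \cdot 0 \right)} \right)} + 107 = - 11 \left(\left(3 + 4\right)^{2}\right)^{3} + 107 = - 11 \left(7^{2}\right)^{3} + 107 = - 11 \cdot 49^{3} + 107 = \left(-11\right) 117649 + 107 = -1294139 + 107 = -1294032$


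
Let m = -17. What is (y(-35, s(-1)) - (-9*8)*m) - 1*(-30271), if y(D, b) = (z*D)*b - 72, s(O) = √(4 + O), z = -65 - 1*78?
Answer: 28975 + 5005*√3 ≈ 37644.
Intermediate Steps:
z = -143 (z = -65 - 78 = -143)
y(D, b) = -72 - 143*D*b (y(D, b) = (-143*D)*b - 72 = -143*D*b - 72 = -72 - 143*D*b)
(y(-35, s(-1)) - (-9*8)*m) - 1*(-30271) = ((-72 - 143*(-35)*√(4 - 1)) - (-9*8)*(-17)) - 1*(-30271) = ((-72 - 143*(-35)*√3) - (-72)*(-17)) + 30271 = ((-72 + 5005*√3) - 1*1224) + 30271 = ((-72 + 5005*√3) - 1224) + 30271 = (-1296 + 5005*√3) + 30271 = 28975 + 5005*√3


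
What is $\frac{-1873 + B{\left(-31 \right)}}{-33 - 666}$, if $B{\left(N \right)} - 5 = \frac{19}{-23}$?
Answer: $\frac{42983}{16077} \approx 2.6736$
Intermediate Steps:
$B{\left(N \right)} = \frac{96}{23}$ ($B{\left(N \right)} = 5 + \frac{19}{-23} = 5 + 19 \left(- \frac{1}{23}\right) = 5 - \frac{19}{23} = \frac{96}{23}$)
$\frac{-1873 + B{\left(-31 \right)}}{-33 - 666} = \frac{-1873 + \frac{96}{23}}{-33 - 666} = - \frac{42983}{23 \left(-699\right)} = \left(- \frac{42983}{23}\right) \left(- \frac{1}{699}\right) = \frac{42983}{16077}$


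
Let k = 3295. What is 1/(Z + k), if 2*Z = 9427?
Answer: 2/16017 ≈ 0.00012487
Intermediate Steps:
Z = 9427/2 (Z = (1/2)*9427 = 9427/2 ≈ 4713.5)
1/(Z + k) = 1/(9427/2 + 3295) = 1/(16017/2) = 2/16017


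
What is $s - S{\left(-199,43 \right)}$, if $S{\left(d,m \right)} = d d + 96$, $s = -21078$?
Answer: $-60775$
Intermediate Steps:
$S{\left(d,m \right)} = 96 + d^{2}$ ($S{\left(d,m \right)} = d^{2} + 96 = 96 + d^{2}$)
$s - S{\left(-199,43 \right)} = -21078 - \left(96 + \left(-199\right)^{2}\right) = -21078 - \left(96 + 39601\right) = -21078 - 39697 = -60775$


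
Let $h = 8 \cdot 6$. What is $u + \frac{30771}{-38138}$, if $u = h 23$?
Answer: $\frac{42073581}{38138} \approx 1103.2$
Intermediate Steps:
$h = 48$
$u = 1104$ ($u = 48 \cdot 23 = 1104$)
$u + \frac{30771}{-38138} = 1104 + \frac{30771}{-38138} = 1104 + 30771 \left(- \frac{1}{38138}\right) = 1104 - \frac{30771}{38138} = \frac{42073581}{38138}$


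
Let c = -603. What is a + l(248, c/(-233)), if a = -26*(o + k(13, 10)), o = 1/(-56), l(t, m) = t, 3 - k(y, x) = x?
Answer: 12053/28 ≈ 430.46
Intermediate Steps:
k(y, x) = 3 - x
o = -1/56 ≈ -0.017857
a = 5109/28 (a = -26*(-1/56 + (3 - 1*10)) = -26*(-1/56 + (3 - 10)) = -26*(-1/56 - 7) = -26*(-393/56) = 5109/28 ≈ 182.46)
a + l(248, c/(-233)) = 5109/28 + 248 = 12053/28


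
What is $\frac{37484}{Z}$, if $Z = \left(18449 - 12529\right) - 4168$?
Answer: $\frac{9371}{438} \approx 21.395$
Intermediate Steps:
$Z = 1752$ ($Z = 5920 - 4168 = 1752$)
$\frac{37484}{Z} = \frac{37484}{1752} = 37484 \cdot \frac{1}{1752} = \frac{9371}{438}$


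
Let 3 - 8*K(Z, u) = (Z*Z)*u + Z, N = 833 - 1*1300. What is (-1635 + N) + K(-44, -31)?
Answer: 43247/8 ≈ 5405.9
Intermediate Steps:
N = -467 (N = 833 - 1300 = -467)
K(Z, u) = 3/8 - Z/8 - u*Z²/8 (K(Z, u) = 3/8 - ((Z*Z)*u + Z)/8 = 3/8 - (Z²*u + Z)/8 = 3/8 - (u*Z² + Z)/8 = 3/8 - (Z + u*Z²)/8 = 3/8 + (-Z/8 - u*Z²/8) = 3/8 - Z/8 - u*Z²/8)
(-1635 + N) + K(-44, -31) = (-1635 - 467) + (3/8 - ⅛*(-44) - ⅛*(-31)*(-44)²) = -2102 + (3/8 + 11/2 - ⅛*(-31)*1936) = -2102 + (3/8 + 11/2 + 7502) = -2102 + 60063/8 = 43247/8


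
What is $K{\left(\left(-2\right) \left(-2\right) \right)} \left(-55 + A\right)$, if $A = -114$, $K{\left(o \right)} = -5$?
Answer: $845$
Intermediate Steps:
$K{\left(\left(-2\right) \left(-2\right) \right)} \left(-55 + A\right) = - 5 \left(-55 - 114\right) = \left(-5\right) \left(-169\right) = 845$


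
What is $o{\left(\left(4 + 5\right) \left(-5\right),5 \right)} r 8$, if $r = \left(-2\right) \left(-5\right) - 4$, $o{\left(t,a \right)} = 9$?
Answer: $432$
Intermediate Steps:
$r = 6$ ($r = 10 - 4 = 6$)
$o{\left(\left(4 + 5\right) \left(-5\right),5 \right)} r 8 = 9 \cdot 6 \cdot 8 = 54 \cdot 8 = 432$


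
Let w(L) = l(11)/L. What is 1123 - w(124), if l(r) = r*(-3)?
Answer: 139285/124 ≈ 1123.3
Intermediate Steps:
l(r) = -3*r
w(L) = -33/L (w(L) = (-3*11)/L = -33/L)
1123 - w(124) = 1123 - (-33)/124 = 1123 - 1*(-33/124) = 1123 + 33/124 = 139285/124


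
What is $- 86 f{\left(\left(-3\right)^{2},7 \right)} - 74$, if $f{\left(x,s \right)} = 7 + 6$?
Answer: $-1192$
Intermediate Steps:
$f{\left(x,s \right)} = 13$
$- 86 f{\left(\left(-3\right)^{2},7 \right)} - 74 = \left(-86\right) 13 - 74 = -1118 - 74 = -1192$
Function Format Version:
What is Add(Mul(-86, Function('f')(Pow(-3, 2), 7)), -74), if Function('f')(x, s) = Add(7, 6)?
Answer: -1192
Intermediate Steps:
Function('f')(x, s) = 13
Add(Mul(-86, Function('f')(Pow(-3, 2), 7)), -74) = Add(Mul(-86, 13), -74) = Add(-1118, -74) = -1192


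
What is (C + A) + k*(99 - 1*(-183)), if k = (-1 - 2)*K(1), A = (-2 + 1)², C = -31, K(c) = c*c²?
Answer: -876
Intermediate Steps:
K(c) = c³
A = 1 (A = (-1)² = 1)
k = -3 (k = (-1 - 2)*1³ = -3*1 = -3)
(C + A) + k*(99 - 1*(-183)) = (-31 + 1) - 3*(99 - 1*(-183)) = -30 - 3*(99 + 183) = -30 - 3*282 = -30 - 846 = -876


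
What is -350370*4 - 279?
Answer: -1401759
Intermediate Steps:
-350370*4 - 279 = -1374*1020 - 279 = -1401480 - 279 = -1401759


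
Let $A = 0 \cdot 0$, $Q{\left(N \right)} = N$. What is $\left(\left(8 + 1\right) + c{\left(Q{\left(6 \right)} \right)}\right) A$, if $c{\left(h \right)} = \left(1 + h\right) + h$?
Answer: $0$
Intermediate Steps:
$c{\left(h \right)} = 1 + 2 h$
$A = 0$
$\left(\left(8 + 1\right) + c{\left(Q{\left(6 \right)} \right)}\right) A = \left(\left(8 + 1\right) + \left(1 + 2 \cdot 6\right)\right) 0 = \left(9 + \left(1 + 12\right)\right) 0 = \left(9 + 13\right) 0 = 22 \cdot 0 = 0$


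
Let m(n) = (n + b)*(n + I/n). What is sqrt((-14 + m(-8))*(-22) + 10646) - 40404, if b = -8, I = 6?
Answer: -40404 + sqrt(7874) ≈ -40315.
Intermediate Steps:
m(n) = (-8 + n)*(n + 6/n) (m(n) = (n - 8)*(n + 6/n) = (-8 + n)*(n + 6/n))
sqrt((-14 + m(-8))*(-22) + 10646) - 40404 = sqrt((-14 + (6 + (-8)**2 - 48/(-8) - 8*(-8)))*(-22) + 10646) - 40404 = sqrt((-14 + (6 + 64 - 48*(-1/8) + 64))*(-22) + 10646) - 40404 = sqrt((-14 + (6 + 64 + 6 + 64))*(-22) + 10646) - 40404 = sqrt((-14 + 140)*(-22) + 10646) - 40404 = sqrt(126*(-22) + 10646) - 40404 = sqrt(-2772 + 10646) - 40404 = sqrt(7874) - 40404 = -40404 + sqrt(7874)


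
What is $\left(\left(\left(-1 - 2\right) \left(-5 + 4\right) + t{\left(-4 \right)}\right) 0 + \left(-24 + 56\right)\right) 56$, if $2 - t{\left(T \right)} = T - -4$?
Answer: $1792$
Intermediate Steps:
$t{\left(T \right)} = -2 - T$ ($t{\left(T \right)} = 2 - \left(T - -4\right) = 2 - \left(T + 4\right) = 2 - \left(4 + T\right) = -2 - T$)
$\left(\left(\left(-1 - 2\right) \left(-5 + 4\right) + t{\left(-4 \right)}\right) 0 + \left(-24 + 56\right)\right) 56 = \left(\left(\left(-1 - 2\right) \left(-5 + 4\right) - -2\right) 0 + \left(-24 + 56\right)\right) 56 = \left(\left(\left(-3\right) \left(-1\right) + \left(-2 + 4\right)\right) 0 + 32\right) 56 = \left(\left(3 + 2\right) 0 + 32\right) 56 = \left(5 \cdot 0 + 32\right) 56 = \left(0 + 32\right) 56 = 32 \cdot 56 = 1792$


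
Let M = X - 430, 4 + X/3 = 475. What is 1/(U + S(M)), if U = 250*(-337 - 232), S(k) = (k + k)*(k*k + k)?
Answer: 1/1901514502 ≈ 5.2590e-10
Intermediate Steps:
X = 1413 (X = -12 + 3*475 = -12 + 1425 = 1413)
M = 983 (M = 1413 - 430 = 983)
S(k) = 2*k*(k + k²) (S(k) = (2*k)*(k² + k) = (2*k)*(k + k²) = 2*k*(k + k²))
U = -142250 (U = 250*(-569) = -142250)
1/(U + S(M)) = 1/(-142250 + 2*983²*(1 + 983)) = 1/(-142250 + 2*966289*984) = 1/(-142250 + 1901656752) = 1/1901514502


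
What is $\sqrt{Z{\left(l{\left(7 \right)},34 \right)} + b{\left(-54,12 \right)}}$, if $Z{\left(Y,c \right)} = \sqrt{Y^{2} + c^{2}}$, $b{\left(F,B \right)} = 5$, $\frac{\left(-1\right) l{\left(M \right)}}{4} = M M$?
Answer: $\sqrt{5 + 2 \sqrt{9893}} \approx 14.28$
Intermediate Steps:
$l{\left(M \right)} = - 4 M^{2}$ ($l{\left(M \right)} = - 4 M M = - 4 M^{2}$)
$\sqrt{Z{\left(l{\left(7 \right)},34 \right)} + b{\left(-54,12 \right)}} = \sqrt{\sqrt{\left(- 4 \cdot 7^{2}\right)^{2} + 34^{2}} + 5} = \sqrt{\sqrt{\left(\left(-4\right) 49\right)^{2} + 1156} + 5} = \sqrt{\sqrt{\left(-196\right)^{2} + 1156} + 5} = \sqrt{\sqrt{38416 + 1156} + 5} = \sqrt{\sqrt{39572} + 5} = \sqrt{2 \sqrt{9893} + 5} = \sqrt{5 + 2 \sqrt{9893}}$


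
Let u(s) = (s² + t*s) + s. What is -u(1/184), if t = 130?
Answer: -24105/33856 ≈ -0.71199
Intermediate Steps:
u(s) = s² + 131*s (u(s) = (s² + 130*s) + s = s² + 131*s)
-u(1/184) = -(131 + 1/184)/184 = -24105/(184*184) = -1*24105/33856 = -24105/33856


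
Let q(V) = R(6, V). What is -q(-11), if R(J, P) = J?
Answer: -6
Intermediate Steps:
q(V) = 6
-q(-11) = -1*6 = -6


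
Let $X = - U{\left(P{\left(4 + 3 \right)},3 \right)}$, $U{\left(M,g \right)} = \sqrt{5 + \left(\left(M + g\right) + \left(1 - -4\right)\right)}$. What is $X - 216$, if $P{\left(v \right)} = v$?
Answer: $-216 - 2 \sqrt{5} \approx -220.47$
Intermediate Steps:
$U{\left(M,g \right)} = \sqrt{10 + M + g}$ ($U{\left(M,g \right)} = \sqrt{5 + \left(\left(M + g\right) + \left(1 + 4\right)\right)} = \sqrt{5 + \left(\left(M + g\right) + 5\right)} = \sqrt{5 + \left(5 + M + g\right)} = \sqrt{10 + M + g}$)
$X = - 2 \sqrt{5}$ ($X = - \sqrt{10 + \left(4 + 3\right) + 3} = - \sqrt{10 + 7 + 3} = - \sqrt{20} = - 2 \sqrt{5} \approx -4.4721$)
$X - 216 = - 2 \sqrt{5} - 216 = -216 - 2 \sqrt{5}$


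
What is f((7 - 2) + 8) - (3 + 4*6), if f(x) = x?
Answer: -14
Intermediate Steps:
f((7 - 2) + 8) - (3 + 4*6) = ((7 - 2) + 8) - (3 + 4*6) = (5 + 8) - (3 + 24) = 13 - 1*27 = 13 - 27 = -14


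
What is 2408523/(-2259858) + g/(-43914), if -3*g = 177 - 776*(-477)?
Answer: 14432981006/8269950351 ≈ 1.7452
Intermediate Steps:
g = -123443 (g = -(177 - 776*(-477))/3 = -(177 + 370152)/3 = -⅓*370329 = -123443)
2408523/(-2259858) + g/(-43914) = 2408523/(-2259858) - 123443/(-43914) = 2408523*(-1/2259858) - 123443*(-1/43914) = -802841/753286 + 123443/43914 = 14432981006/8269950351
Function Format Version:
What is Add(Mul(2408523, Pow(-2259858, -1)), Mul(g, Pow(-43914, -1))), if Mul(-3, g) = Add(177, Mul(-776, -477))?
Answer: Rational(14432981006, 8269950351) ≈ 1.7452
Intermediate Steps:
g = -123443 (g = Mul(Rational(-1, 3), Add(177, Mul(-776, -477))) = Mul(Rational(-1, 3), Add(177, 370152)) = Mul(Rational(-1, 3), 370329) = -123443)
Add(Mul(2408523, Pow(-2259858, -1)), Mul(g, Pow(-43914, -1))) = Add(Mul(2408523, Pow(-2259858, -1)), Mul(-123443, Pow(-43914, -1))) = Add(Mul(2408523, Rational(-1, 2259858)), Mul(-123443, Rational(-1, 43914))) = Add(Rational(-802841, 753286), Rational(123443, 43914)) = Rational(14432981006, 8269950351)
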